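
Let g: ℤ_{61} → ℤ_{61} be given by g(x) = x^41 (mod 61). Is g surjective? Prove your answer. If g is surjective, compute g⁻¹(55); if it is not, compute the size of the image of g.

44

Since 61 is prime, the nonzero elements of ℤ_{61} form a cyclic group of order 60.
As gcd(41, 60) = 1, raising to the 41st power is a bijection on this group: if a^41 ≡ b^41 then (ab^{−1})^41 = 1, and the only element of order dividing gcd(41, 60) = 1 is 1, so a = b.
With g(0) = 0 this makes g injective on all of ℤ_{61}, hence bijective (finite equal-size domain and codomain). In particular g is surjective.
Since g is surjective, we find the preimage of 55. The inverse of x ↦ x^41 on (ℤ_{61})^× is x ↦ x^41, because 41·41 = 1681 = 28·60 + 1 ≡ 1 (mod 60) and x^{60} = 1 for x ≠ 0 (Fermat). So g⁻¹(55) = 55^41 mod 61.
Repeated squaring mod 61: 55^1 ≡ 55, 55^2 ≡ 55² = 3025 ≡ 36, 55^4 ≡ 36² = 1296 ≡ 15, 55^8 ≡ 15² = 225 ≡ 42, 55^16 ≡ 42² = 1764 ≡ 56, 55^32 ≡ 56² = 3136 ≡ 25. Since 41 = 32 + 8 + 1, 55^41 ≡ 25·42·55: 25·42 = 1050 ≡ 13, then 13·55 = 715 ≡ 44. So 55^41 ≡ 44 (mod 61).
Hence g⁻¹(55) = 44.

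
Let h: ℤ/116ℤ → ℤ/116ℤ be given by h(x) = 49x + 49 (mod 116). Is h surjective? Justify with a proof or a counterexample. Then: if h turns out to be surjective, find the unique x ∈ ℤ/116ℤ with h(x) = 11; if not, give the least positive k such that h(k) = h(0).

30

Since gcd(49, 116) = 1, 49 is invertible modulo 116. Euclid's algorithm: 116 = 2·49 + 18, 49 = 2·18 + 13, 18 = 1·13 + 5, 13 = 2·5 + 3, 5 = 1·3 + 2, 3 = 1·2 + 1; back-substituting gives 1 = 45·49 − 19·116, so 49⁻¹ ≡ 45 (mod 116).
Then y ↦ 45(y − 49) is a two-sided inverse to h, so every y ∈ ℤ/116ℤ has a preimage.
Therefore h is surjective.
Since h is surjective, we compute h⁻¹(11): solve 49x + 49 ≡ 11 (mod 116), i.e. 49x ≡ 78 (mod 116).
Multiplying by 49⁻¹ = 45 gives x ≡ 45·78 = 3510 = 30·116 + 30 ≡ 30 (mod 116).
Check: h(30) = 49·30 + 49 = 1519 = 13·116 + 11 ≡ 11 (mod 116).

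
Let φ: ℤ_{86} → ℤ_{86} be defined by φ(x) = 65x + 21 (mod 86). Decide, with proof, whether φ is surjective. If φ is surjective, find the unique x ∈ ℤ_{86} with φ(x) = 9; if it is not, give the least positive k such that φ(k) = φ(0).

62

Recall: surjectivity means every element of the codomain has a preimage under φ.
Since gcd(65, 86) = 1, 65 is invertible modulo 86. Euclid's algorithm: 86 = 1·65 + 21, 65 = 3·21 + 2, 21 = 10·2 + 1; back-substituting gives 1 = 45·65 − 34·86, so 65⁻¹ ≡ 45 (mod 86).
For any y ∈ ℤ_{86}, x = 45(y − 21) mod 86 satisfies φ(x) = 65·45(y − 21) + 21 ≡ y (since 65·45 ≡ 1 mod 86). So every y has a preimage.
Thus φ is surjective.
Since φ is surjective, we find φ⁻¹(9): we need 65x ≡ 9 − 21 ≡ 74 (mod 86). Using 65⁻¹ = 45: x ≡ 45·74 = 3330 = 38·86 + 62, so x = 62.
Check: φ(62) = 65·62 + 21 = 4051 = 47·86 + 9 ≡ 9 (mod 86).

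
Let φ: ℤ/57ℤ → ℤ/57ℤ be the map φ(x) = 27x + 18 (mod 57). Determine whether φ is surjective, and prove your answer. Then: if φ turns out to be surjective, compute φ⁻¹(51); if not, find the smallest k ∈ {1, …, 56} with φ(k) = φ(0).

19

Since gcd(27, 57) = 3, we have 27x ≡ 0 (mod 3) for all x, so φ(x) ≡ 0 (mod 3).
But 1 ≢ 0 (mod 3), so 1 ∈ ℤ/57ℤ has no preimage. Hence φ is not surjective.
Since φ is not surjective, we find the least positive k with φ(k) = φ(0): this means 27k ≡ 0 (mod 57), i.e. 57 ∣ 27k. Since gcd(27, 57) = 3, dividing through by 3 this holds exactly when 19 ∣ 9k, and as gcd(9, 19) = 1, exactly when 19 ∣ k.
The smallest positive such k is 19.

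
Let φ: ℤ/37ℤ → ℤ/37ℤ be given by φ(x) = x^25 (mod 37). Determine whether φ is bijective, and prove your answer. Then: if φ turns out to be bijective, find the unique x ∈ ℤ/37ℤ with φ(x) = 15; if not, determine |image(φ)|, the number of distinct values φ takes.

20

Since 37 is prime, the nonzero elements of ℤ/37ℤ form a cyclic group of order 36.
As gcd(25, 36) = 1, raising to the 25th power is a bijection on this group: if s^25 ≡ t^25 then (st^{−1})^25 = 1, and the only element of order dividing gcd(25, 36) = 1 is 1, so s = t.
With φ(0) = 0 this makes φ injective on all of ℤ/37ℤ, hence bijective (finite equal-size domain and codomain). In particular φ is bijective.
Since φ is bijective, we find the preimage of 15. The inverse of x ↦ x^25 on (ℤ/37ℤ)^× is x ↦ x^13, because 25·13 = 325 = 9·36 + 1 ≡ 1 (mod 36) and x^{36} = 1 for x ≠ 0 (Fermat). So φ⁻¹(15) = 15^13 mod 37.
Repeated squaring mod 37: 15^1 ≡ 15, 15^2 ≡ 15² = 225 ≡ 3, 15^4 ≡ 3² = 9, 15^8 ≡ 9² = 81 ≡ 7. Since 13 = 8 + 4 + 1, 15^13 ≡ 7·9·15: 7·9 = 63 ≡ 26, then 26·15 = 390 ≡ 20. So 15^13 ≡ 20 (mod 37).
Hence φ⁻¹(15) = 20.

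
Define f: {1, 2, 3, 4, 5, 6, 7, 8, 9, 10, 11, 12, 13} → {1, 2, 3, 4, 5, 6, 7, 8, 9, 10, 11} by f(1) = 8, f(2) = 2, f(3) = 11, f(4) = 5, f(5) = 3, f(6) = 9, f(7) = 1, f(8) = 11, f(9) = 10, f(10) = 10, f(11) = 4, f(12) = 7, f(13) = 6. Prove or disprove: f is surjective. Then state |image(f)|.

Every element of the codomain has a preimage: 1 = f(7), 2 = f(2), 3 = f(5), 4 = f(11), 5 = f(4), 6 = f(13), 7 = f(12), 8 = f(1), 9 = f(6), 10 = f(9), 11 = f(3).
Hence f is surjective.
The image of f is {1, 2, 3, 4, 5, 6, 7, 8, 9, 10, 11}, which has 11 elements.

11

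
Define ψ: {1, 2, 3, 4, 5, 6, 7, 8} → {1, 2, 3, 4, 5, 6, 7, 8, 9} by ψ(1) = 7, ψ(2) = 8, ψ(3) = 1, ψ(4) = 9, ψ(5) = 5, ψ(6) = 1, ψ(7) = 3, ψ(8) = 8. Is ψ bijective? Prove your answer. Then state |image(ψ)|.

6

ψ(3) = 1 = ψ(6) with 3 ≠ 6, so ψ is not injective, hence not bijective.
The image of ψ is {1, 3, 5, 7, 8, 9}, which has 6 elements.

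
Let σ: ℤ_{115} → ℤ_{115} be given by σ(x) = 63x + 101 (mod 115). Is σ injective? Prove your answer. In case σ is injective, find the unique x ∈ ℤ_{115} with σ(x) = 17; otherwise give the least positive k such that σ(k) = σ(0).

Recall: σ is injective when σ(a) = σ(b) forces a = b.
If σ(a) = σ(b), then 63a ≡ 63b (mod 115). Because gcd(63, 115) = 1, we may cancel 63 to get a ≡ b (mod 115).
Thus σ is injective.
We now compute 63⁻¹ mod 115 explicitly. Euclid's algorithm: 115 = 1·63 + 52, 63 = 1·52 + 11, 52 = 4·11 + 8, 11 = 1·8 + 3, 8 = 2·3 + 2, 3 = 1·2 + 1; back-substituting gives 1 = 42·63 − 23·115, so 63⁻¹ ≡ 42 (mod 115).
Since σ is injective, we compute σ⁻¹(17): solve 63x + 101 ≡ 17 (mod 115), i.e. 63x ≡ 31 (mod 115).
Multiplying by 63⁻¹ = 42 gives x ≡ 42·31 = 1302 = 11·115 + 37 ≡ 37 (mod 115).
Check: σ(37) = 63·37 + 101 = 2432 = 21·115 + 17 ≡ 17 (mod 115).

37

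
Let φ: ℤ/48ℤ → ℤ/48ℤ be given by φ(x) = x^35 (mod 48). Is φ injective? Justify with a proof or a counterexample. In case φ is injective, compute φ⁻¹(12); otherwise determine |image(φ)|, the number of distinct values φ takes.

27

φ(0) = 0^35 = 0.
φ(6): Repeated squaring mod 48: 6^1 ≡ 6, 6^2 ≡ 6² = 36, 6^4 ≡ 36² = 1296 ≡ 0, 6^8 ≡ 0² = 0, 6^16 ≡ 0² = 0, 6^32 ≡ 0² = 0. Since 35 = 32 + 2 + 1, 6^35 ≡ 0·36·6: 0·36 = 0, then 0·6 = 0. So 6^35 ≡ 0 (mod 48).
So φ(0) = φ(6) = 0 while 0 ≠ 6, hence φ is not injective.
Since φ is not injective, we determine |image(φ)|. Computing x^35 mod 48 for each x (by repeated squaring, reducing mod 48 at every step), the values φ(0), φ(1), …, φ(47) are: 0, 1, 32, 27, 16, 29, 0, 7, 32, 9, 16, 35, 0, 37, 32, 15, 16, 17, 0, 43, 32, 45, 16, 23, 0, 25, 32, 3, 16, 5, 0, 31, 32, 33, 16, 11, 0, 13, 32, 39, 16, 41, 0, 19, 32, 21, 16, 47.
The distinct values are {0, 1, 3, 5, 7, 9, 11, 13, 15, 16, 17, 19, 21, 23, 25, 27, 29, 31, 32, 33, 35, 37, 39, 41, 43, 45, 47}; there are 27 of them.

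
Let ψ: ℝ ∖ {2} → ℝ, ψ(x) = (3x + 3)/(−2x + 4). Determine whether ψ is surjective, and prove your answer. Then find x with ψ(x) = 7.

If ψ(x) = −3/2, cross-multiplying gives −2(3x + 3) = 3(−2x + 4), which simplifies to −6 = 12 — false.  So −3/2 has no preimage and ψ is not surjective.
Solving ψ(x) = 7: cross-multiplying gives 3x + 3 = 7(−2x + 4), which rearranges to 17x = 25, so x = 25/17.

25/17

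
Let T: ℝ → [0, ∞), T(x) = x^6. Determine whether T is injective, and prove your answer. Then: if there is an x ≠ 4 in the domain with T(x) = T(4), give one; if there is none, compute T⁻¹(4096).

T(4) = 4096 = (−4)^6 = T(−4) (since 6 is even), with 4 ≠ −4. So T is not injective.
For the follow-up, such an x exists: taking x = −4 ∈ ℝ gives T(−4) = 4096 = T(4) with −4 ≠ 4.

-4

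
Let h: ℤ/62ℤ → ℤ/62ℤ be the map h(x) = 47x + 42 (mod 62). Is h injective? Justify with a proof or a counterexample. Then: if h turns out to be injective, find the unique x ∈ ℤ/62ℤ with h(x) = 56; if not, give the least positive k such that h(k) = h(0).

If h(s) = h(t), then 47s ≡ 47t (mod 62). Because gcd(47, 62) = 1, we may cancel 47 to get s ≡ t (mod 62).
Hence h is injective.
We now compute 47⁻¹ mod 62 explicitly. Euclid's algorithm: 62 = 1·47 + 15, 47 = 3·15 + 2, 15 = 7·2 + 1; back-substituting gives 1 = 33·47 − 25·62, so 47⁻¹ ≡ 33 (mod 62).
Since h is injective, we find h⁻¹(56): we need 47x ≡ 56 − 42 ≡ 14 (mod 62). Using 47⁻¹ = 33: x ≡ 33·14 = 462 = 7·62 + 28, so x = 28.
Check: h(28) = 47·28 + 42 = 1358 = 21·62 + 56 ≡ 56 (mod 62).

28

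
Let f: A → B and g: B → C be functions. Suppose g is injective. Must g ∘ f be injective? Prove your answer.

No. Take A = {0, 1}, B = C = {0, 1, 2, 3}, f(0) = f(1) = 0, and g = identity (injective).
Then (g ∘ f)(0) = (g ∘ f)(1) = 0 with 0 ≠ 1, so g ∘ f is not injective.

not injective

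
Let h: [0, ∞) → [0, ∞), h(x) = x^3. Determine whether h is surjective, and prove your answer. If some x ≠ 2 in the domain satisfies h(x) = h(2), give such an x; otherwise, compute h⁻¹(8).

2

For any y ∈ [0, ∞), x = y^{1/3} ∈ [0, ∞) gives h(x) = y, so h is surjective.
Since x ↦ x^3 is strictly increasing on [0, ∞), it is injective there, so no x ≠ 2 in the domain has h(x) = h(2). We therefore compute h⁻¹(8) = 8^{1/3} = 2 (indeed 2^3 = 8).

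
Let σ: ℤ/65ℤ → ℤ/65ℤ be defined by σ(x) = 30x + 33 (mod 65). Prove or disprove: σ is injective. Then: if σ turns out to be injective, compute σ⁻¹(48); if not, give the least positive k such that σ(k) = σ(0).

We have gcd(30, 65) = 5 > 1. Taking u = 0 and v = 13: σ(0) = 33 and σ(13) = 30·13 + 33 = 423 ≡ 33 (mod 65).
So σ(0) = σ(13) while 0 ≠ 13, thus σ is not injective.
Since σ is not injective, we find the least positive k with σ(k) = σ(0): this means 30k ≡ 0 (mod 65), i.e. 65 ∣ 30k. Since gcd(30, 65) = 5, dividing through by 5 this holds exactly when 13 ∣ 6k, and as gcd(6, 13) = 1, exactly when 13 ∣ k.
The smallest positive such k is 13.

13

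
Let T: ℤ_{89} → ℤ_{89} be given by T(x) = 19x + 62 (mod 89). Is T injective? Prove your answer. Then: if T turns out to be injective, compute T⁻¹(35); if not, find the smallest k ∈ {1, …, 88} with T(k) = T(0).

Recall that T is injective when T(s) = T(t) forces s = t.
Suppose T(s) = T(t) in ℤ_{89}. Then 19s + 62 ≡ 19t + 62 (mod 89), so 19(s − t) ≡ 0 (mod 89).
Since gcd(19, 89) = 1, 19 is invertible modulo 89, thus s − t ≡ 0 (mod 89), i.e. s = t.
Thus T is injective.
We now compute 19⁻¹ mod 89 explicitly. Euclid's algorithm: 89 = 4·19 + 13, 19 = 1·13 + 6, 13 = 2·6 + 1; back-substituting gives 1 = 75·19 − 16·89, so 19⁻¹ ≡ 75 (mod 89).
Since T is injective, we compute T⁻¹(35): solve 19x + 62 ≡ 35 (mod 89), i.e. 19x ≡ 62 (mod 89).
Multiplying by 19⁻¹ = 75 gives x ≡ 75·62 = 4650 = 52·89 + 22 ≡ 22 (mod 89).
Check: T(22) = 19·22 + 62 = 480 = 5·89 + 35 ≡ 35 (mod 89).

22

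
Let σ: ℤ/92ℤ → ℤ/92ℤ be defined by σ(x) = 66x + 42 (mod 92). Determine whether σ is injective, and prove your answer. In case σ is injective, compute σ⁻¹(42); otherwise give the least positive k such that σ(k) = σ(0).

46

We have gcd(66, 92) = 2 > 1. Taking s = 0 and t = 46: σ(0) = 42 and σ(46) = 66·46 + 42 = 3078 ≡ 42 (mod 92).
So σ(0) = σ(46) while 0 ≠ 46, thus σ is not injective.
Since σ is not injective, we find the least positive k with σ(k) = σ(0): this means 66k ≡ 0 (mod 92), i.e. 92 ∣ 66k. Since gcd(66, 92) = 2, dividing through by 2 this holds exactly when 46 ∣ 33k, and as gcd(33, 46) = 1, exactly when 46 ∣ k.
The smallest positive such k is 46.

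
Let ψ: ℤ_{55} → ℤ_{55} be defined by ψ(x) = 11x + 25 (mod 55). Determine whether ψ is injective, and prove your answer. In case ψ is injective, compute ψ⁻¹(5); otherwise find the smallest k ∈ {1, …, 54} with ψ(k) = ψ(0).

We have gcd(11, 55) = 11 > 1. Taking a = 0 and b = 5: ψ(0) = 25 and ψ(5) = 11·5 + 25 = 80 ≡ 25 (mod 55).
So ψ(0) = ψ(5) while 0 ≠ 5, hence ψ is not injective.
Since ψ is not injective, we find the least positive k with ψ(k) = ψ(0): this means 11k ≡ 0 (mod 55), i.e. 55 ∣ 11k. Since gcd(11, 55) = 11, dividing through by 11 this holds exactly when 5 ∣ k.
The smallest positive such k is 5.

5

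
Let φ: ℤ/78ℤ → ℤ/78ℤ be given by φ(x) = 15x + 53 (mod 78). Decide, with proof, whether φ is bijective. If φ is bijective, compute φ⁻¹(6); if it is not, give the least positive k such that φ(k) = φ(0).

We have gcd(15, 78) = 3 > 1. Taking x_1 = 0 and x_2 = 26: φ(0) = 53 and φ(26) = 15·26 + 53 = 443 ≡ 53 (mod 78).
So φ(0) = φ(26) while 0 ≠ 26, therefore φ is not injective, hence not bijective.
Since φ is not bijective, we find the least positive k with φ(k) = φ(0): this means 15k ≡ 0 (mod 78), i.e. 78 ∣ 15k. Since gcd(15, 78) = 3, dividing through by 3 this holds exactly when 26 ∣ 5k, and as gcd(5, 26) = 1, exactly when 26 ∣ k.
The smallest positive such k is 26.

26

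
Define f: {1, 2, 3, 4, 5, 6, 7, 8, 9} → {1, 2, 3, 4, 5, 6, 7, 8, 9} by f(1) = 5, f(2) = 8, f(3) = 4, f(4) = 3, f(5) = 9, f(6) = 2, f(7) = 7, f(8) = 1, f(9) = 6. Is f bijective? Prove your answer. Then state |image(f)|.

9

The values 5, 8, 4, 3, 9, 2, 7, 1, 6 are a permutation of {1, 2, 3, 4, 5, 6, 7, 8, 9}: each element appears exactly once.
So f is injective and surjective, hence bijective.
The image of f is {1, 2, 3, 4, 5, 6, 7, 8, 9}, which has 9 elements.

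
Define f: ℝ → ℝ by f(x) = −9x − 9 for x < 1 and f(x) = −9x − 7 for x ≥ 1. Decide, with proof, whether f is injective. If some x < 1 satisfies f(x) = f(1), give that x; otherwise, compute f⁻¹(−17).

Both pieces are strictly decreasing (slopes −9 and −9), so each is injective on its own interval.
The left piece maps (−∞, 1) onto (−18, ∞); the right piece maps [1, ∞) onto (−∞, −16].
These images overlap. In particular f(1) = −16 (right piece), and solving −9x − 9 = −16 on the left piece gives x = 7/9 < 1.
So f(7/9) = f(1) with 7/9 ≠ 1, and f is not injective. This x = 7/9 is the requested value below 1.

7/9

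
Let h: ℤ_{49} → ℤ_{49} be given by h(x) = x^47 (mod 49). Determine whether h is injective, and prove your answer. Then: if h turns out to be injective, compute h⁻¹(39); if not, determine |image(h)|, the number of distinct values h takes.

h(0) = 0^47 = 0.
h(7): Repeated squaring mod 49: 7^1 ≡ 7, 7^2 ≡ 7² = 49 ≡ 0, 7^4 ≡ 0² = 0, 7^8 ≡ 0² = 0, 7^16 ≡ 0² = 0, 7^32 ≡ 0² = 0. Since 47 = 32 + 8 + 4 + 2 + 1, 7^47 ≡ 0·0·0·0·7: 0·0 = 0, then 0·0 = 0, then 0·0 = 0, then 0·7 = 0. So 7^47 ≡ 0 (mod 49).
So h(0) = h(7) = 0 while 0 ≠ 7, so h is not injective.
Since h is not injective, we determine |image(h)|. Computing x^47 mod 49 for each x (by repeated squaring, reducing mod 49 at every step), the values h(0), h(1), …, h(48) are: 0, 1, 32, 47, 44, 38, 34, 0, 36, 4, 40, 37, 10, 20, 0, 22, 25, 33, 30, 31, 6, 0, 8, 46, 26, 23, 3, 41, 0, 43, 18, 19, 16, 24, 27, 0, 29, 39, 12, 9, 45, 13, 0, 15, 11, 5, 2, 17, 48.
The distinct values are {0, 1, 2, 3, 4, 5, 6, 8, 9, 10, 11, 12, 13, 15, 16, 17, 18, 19, 20, 22, 23, 24, 25, 26, 27, 29, 30, 31, 32, 33, 34, 36, 37, 38, 39, 40, 41, 43, 44, 45, 46, 47, 48}; there are 43 of them.

43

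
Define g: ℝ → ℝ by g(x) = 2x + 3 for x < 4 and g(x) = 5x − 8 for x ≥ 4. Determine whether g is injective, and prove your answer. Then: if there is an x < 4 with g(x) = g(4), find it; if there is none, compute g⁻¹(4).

Both pieces are strictly increasing (slopes 2 and 5), so each is injective on its own interval.
The left piece maps (−∞, 4) onto (−∞, 11); the right piece maps [4, ∞) onto [12, ∞).
These images are disjoint, so no value is attained by both pieces. Hence g is injective.
Because the two images are disjoint, no x < 4 has g(x) = g(4), so we compute g⁻¹(4): 4 lies in (−∞, 11), so solve 2x + 3 = 4: x = (4 − 3)/2 = 1/2.

1/2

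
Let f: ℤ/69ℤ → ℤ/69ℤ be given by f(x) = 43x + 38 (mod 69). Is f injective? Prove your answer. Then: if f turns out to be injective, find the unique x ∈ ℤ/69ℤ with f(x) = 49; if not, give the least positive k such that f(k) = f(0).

If f(s) = f(t), then 43s ≡ 43t (mod 69). Because gcd(43, 69) = 1, we may cancel 43 to get s ≡ t (mod 69).
Hence f is injective.
We now compute 43⁻¹ mod 69 explicitly. Euclid's algorithm: 69 = 1·43 + 26, 43 = 1·26 + 17, 26 = 1·17 + 9, 17 = 1·9 + 8, 9 = 1·8 + 1; back-substituting gives 1 = 61·43 − 38·69, so 43⁻¹ ≡ 61 (mod 69).
Since f is injective, we compute f⁻¹(49): solve 43x + 38 ≡ 49 (mod 69), i.e. 43x ≡ 11 (mod 69).
Multiplying by 43⁻¹ = 61 gives x ≡ 61·11 = 671 = 9·69 + 50 ≡ 50 (mod 69).
Check: f(50) = 43·50 + 38 = 2188 = 31·69 + 49 ≡ 49 (mod 69).

50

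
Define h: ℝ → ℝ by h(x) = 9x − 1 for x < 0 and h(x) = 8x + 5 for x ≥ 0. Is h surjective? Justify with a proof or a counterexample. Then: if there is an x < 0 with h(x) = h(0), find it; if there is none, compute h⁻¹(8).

3/8

Both pieces are strictly increasing (slopes 9 and 8), so each is injective on its own interval.
The left piece maps (−∞, 0) onto (−∞, −1); the right piece maps [0, ∞) onto [5, ∞).
The union (−∞, −1) ∪ [5, ∞) omits the interval between −1 and 5; in particular −1 has no preimage. So h is not surjective.
Because the two images are disjoint, no x < 0 has h(x) = h(0), so we compute h⁻¹(8): 8 lies in [5, ∞), so solve 8x + 5 = 8: x = (8 − 5)/8 = 3/8.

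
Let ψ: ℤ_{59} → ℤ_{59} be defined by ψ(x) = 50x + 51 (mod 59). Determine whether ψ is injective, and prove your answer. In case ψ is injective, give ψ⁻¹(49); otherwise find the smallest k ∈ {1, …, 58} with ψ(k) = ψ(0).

33

By definition, ψ is injective when ψ(u) = ψ(v) forces u = v.
Suppose ψ(u) = ψ(v) in ℤ_{59}. Then 50u + 51 ≡ 50v + 51 (mod 59), hence 50(u − v) ≡ 0 (mod 59).
Since gcd(50, 59) = 1, 50 is invertible modulo 59, so u − v ≡ 0 (mod 59), i.e. u = v.
So ψ is injective.
We now compute 50⁻¹ mod 59 explicitly. Euclid's algorithm: 59 = 1·50 + 9, 50 = 5·9 + 5, 9 = 1·5 + 4, 5 = 1·4 + 1; back-substituting gives 1 = 13·50 − 11·59, so 50⁻¹ ≡ 13 (mod 59).
Since ψ is injective, we compute ψ⁻¹(49): solve 50x + 51 ≡ 49 (mod 59), i.e. 50x ≡ 57 (mod 59).
Multiplying by 50⁻¹ = 13 gives x ≡ 13·57 = 741 = 12·59 + 33 ≡ 33 (mod 59).
Check: ψ(33) = 50·33 + 51 = 1701 = 28·59 + 49 ≡ 49 (mod 59).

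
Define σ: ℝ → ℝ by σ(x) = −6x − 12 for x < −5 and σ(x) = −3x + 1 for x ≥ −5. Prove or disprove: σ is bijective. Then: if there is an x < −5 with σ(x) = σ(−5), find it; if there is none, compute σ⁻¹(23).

-35/6

Both pieces are strictly decreasing (slopes −6 and −3), so each is injective on its own interval.
The left piece maps (−∞, −5) onto (18, ∞); the right piece maps [−5, ∞) onto (−∞, 16].
The images leave a gap (18 has no preimage), so σ is not surjective, hence not bijective.
Because the two images are disjoint, no x < −5 has σ(x) = σ(−5), so we compute σ⁻¹(23): 23 lies in (18, ∞), so solve −6x − 12 = 23: x = (23 + 12)/(−6) = −35/6.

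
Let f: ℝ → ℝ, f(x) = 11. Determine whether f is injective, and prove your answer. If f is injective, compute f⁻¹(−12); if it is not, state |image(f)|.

f(0) = 11 = f(1) with 0 ≠ 1, so f is not injective.
Since f is not injective, we state |image(f)|: the image of f is {11}, which has 1 element.

1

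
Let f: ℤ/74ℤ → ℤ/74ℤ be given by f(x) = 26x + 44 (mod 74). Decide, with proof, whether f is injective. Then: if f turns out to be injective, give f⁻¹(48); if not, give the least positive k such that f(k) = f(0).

37

We have gcd(26, 74) = 2 > 1. Taking x_1 = 0 and x_2 = 37: f(0) = 44 and f(37) = 26·37 + 44 = 1006 ≡ 44 (mod 74).
So f(0) = f(37) while 0 ≠ 37, therefore f is not injective.
Since f is not injective, we find the least positive k with f(k) = f(0): this means 26k ≡ 0 (mod 74), i.e. 74 ∣ 26k. Since gcd(26, 74) = 2, dividing through by 2 this holds exactly when 37 ∣ 13k, and as gcd(13, 37) = 1, exactly when 37 ∣ k.
The smallest positive such k is 37.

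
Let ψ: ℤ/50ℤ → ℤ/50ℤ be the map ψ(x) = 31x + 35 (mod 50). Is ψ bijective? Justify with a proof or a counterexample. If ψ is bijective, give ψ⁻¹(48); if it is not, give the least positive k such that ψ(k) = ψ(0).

23

Recall: ψ is injective if ψ(x_1) = ψ(x_2) implies x_1 = x_2.
Suppose ψ(x_1) = ψ(x_2) in ℤ/50ℤ. Then 31x_1 + 35 ≡ 31x_2 + 35 (mod 50), therefore 31(x_1 − x_2) ≡ 0 (mod 50).
Since gcd(31, 50) = 1, 31 is invertible modulo 50, so x_1 − x_2 ≡ 0 (mod 50), i.e. x_1 = x_2.
We now compute 31⁻¹ mod 50 explicitly. Euclid's algorithm: 50 = 1·31 + 19, 31 = 1·19 + 12, 19 = 1·12 + 7, 12 = 1·7 + 5, 7 = 1·5 + 2, 5 = 2·2 + 1; back-substituting gives 1 = 21·31 − 13·50, so 31⁻¹ ≡ 21 (mod 50).
For any y ∈ ℤ/50ℤ, x = 21(y − 35) mod 50 satisfies ψ(x) = 31·21(y − 35) + 35 ≡ y (since 31·21 ≡ 1 mod 50). So every y has a preimage.
Thus ψ is bijective.
Since ψ is bijective, we find ψ⁻¹(48): we need 31x ≡ 48 − 35 ≡ 13 (mod 50). Using 31⁻¹ = 21: x ≡ 21·13 = 273 = 5·50 + 23, so x = 23.
Check: ψ(23) = 31·23 + 35 = 748 = 14·50 + 48 ≡ 48 (mod 50).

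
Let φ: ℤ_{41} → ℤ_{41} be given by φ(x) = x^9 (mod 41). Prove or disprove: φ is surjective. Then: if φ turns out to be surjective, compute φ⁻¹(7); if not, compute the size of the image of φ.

Since 41 is prime, the nonzero elements of ℤ_{41} form a cyclic group of order 40.
As gcd(9, 40) = 1, raising to the 9th power is a bijection on this group: if s^9 ≡ t^9 then (st^{−1})^9 = 1, and the only element of order dividing gcd(9, 40) = 1 is 1, so s = t.
With φ(0) = 0 this makes φ injective on all of ℤ_{41}, hence bijective (finite equal-size domain and codomain). In particular φ is surjective.
Since φ is surjective, we find the preimage of 7. The inverse of x ↦ x^9 on (ℤ_{41})^× is x ↦ x^9, because 9·9 = 81 = 2·40 + 1 ≡ 1 (mod 40) and x^{40} = 1 for x ≠ 0 (Fermat). So φ⁻¹(7) = 7^9 mod 41.
Repeated squaring mod 41: 7^1 ≡ 7, 7^2 ≡ 7² = 49 ≡ 8, 7^4 ≡ 8² = 64 ≡ 23, 7^8 ≡ 23² = 529 ≡ 37. Since 9 = 8 + 1, 7^9 ≡ 37·7: 37·7 = 259 ≡ 13. So 7^9 ≡ 13 (mod 41).
Hence φ⁻¹(7) = 13.

13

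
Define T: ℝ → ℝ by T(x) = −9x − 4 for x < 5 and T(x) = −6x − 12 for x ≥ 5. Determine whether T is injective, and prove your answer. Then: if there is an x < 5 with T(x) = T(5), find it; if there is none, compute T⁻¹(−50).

Both pieces are strictly decreasing (slopes −9 and −6), so each is injective on its own interval.
The left piece maps (−∞, 5) onto (−49, ∞); the right piece maps [5, ∞) onto (−∞, −42].
These images overlap. In particular T(5) = −42 (right piece), and solving −9x − 4 = −42 on the left piece gives x = 38/9 < 5.
So T(38/9) = T(5) with 38/9 ≠ 5, and T is not injective. This x = 38/9 is the requested value below 5.

38/9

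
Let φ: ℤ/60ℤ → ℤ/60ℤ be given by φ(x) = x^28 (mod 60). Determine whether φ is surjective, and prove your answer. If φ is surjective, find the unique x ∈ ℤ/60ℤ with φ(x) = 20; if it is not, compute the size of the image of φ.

φ(2): Repeated squaring mod 60: 2^1 ≡ 2, 2^2 ≡ 2² = 4, 2^4 ≡ 4² = 16, 2^8 ≡ 16² = 256 ≡ 16, 2^16 ≡ 16² = 256 ≡ 16. Since 28 = 16 + 8 + 4, 2^28 ≡ 16·16·16: 16·16 = 256 ≡ 16, then 16·16 = 256 ≡ 16. So 2^28 ≡ 16 (mod 60).
φ(4): Repeated squaring mod 60: 4^1 ≡ 4, 4^2 ≡ 4² = 16, 4^4 ≡ 16² = 256 ≡ 16, 4^8 ≡ 16² = 256 ≡ 16, 4^16 ≡ 16² = 256 ≡ 16. Since 28 = 16 + 8 + 4, 4^28 ≡ 16·16·16: 16·16 = 256 ≡ 16, then 16·16 = 256 ≡ 16. So 4^28 ≡ 16 (mod 60).
So φ(2) = φ(4) = 16 while 2 ≠ 4, therefore φ is not injective.
A non-injective map from the 60-element set ℤ/60ℤ to itself takes at most 59 distinct values, so it cannot be surjective. So φ is not surjective.
Since φ is not surjective, we determine |image(φ)|. Computing x^28 mod 60 for each x (by repeated squaring, reducing mod 60 at every step), the values φ(0), φ(1), …, φ(59) are: 0, 1, 16, 21, 16, 25, 36, 1, 16, 21, 40, 1, 36, 1, 16, 45, 16, 1, 36, 1, 40, 21, 16, 1, 36, 25, 16, 21, 16, 1, 0, 1, 16, 21, 16, 25, 36, 1, 16, 21, 40, 1, 36, 1, 16, 45, 16, 1, 36, 1, 40, 21, 16, 1, 36, 25, 16, 21, 16, 1.
The distinct values are {0, 1, 16, 21, 25, 36, 40, 45}; there are 8 of them.

8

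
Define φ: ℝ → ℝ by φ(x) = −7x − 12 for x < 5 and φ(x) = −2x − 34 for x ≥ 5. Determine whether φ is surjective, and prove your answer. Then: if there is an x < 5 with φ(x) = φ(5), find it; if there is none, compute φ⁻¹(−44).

32/7

Both pieces are strictly decreasing (slopes −7 and −2), so each is injective on its own interval.
The left piece maps (−∞, 5) onto (−47, ∞); the right piece maps [5, ∞) onto (−∞, −44].
The union (−47, ∞) ∪ (−∞, −44] covers ℝ, so φ is surjective.
For the follow-up: the images overlap, so an x < 5 with φ(x) = φ(5) exists. φ(5) = −44; solving −7x − 12 = −44 for x < 5 gives x = (−44 + 12)/(−7) = 32/7.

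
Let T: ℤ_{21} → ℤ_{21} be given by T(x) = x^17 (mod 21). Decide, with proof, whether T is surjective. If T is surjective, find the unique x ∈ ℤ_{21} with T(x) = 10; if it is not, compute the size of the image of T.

Computing x^17 mod 21 for each x (by repeated squaring, reducing mod 21 at every step), the values T(0), T(1), …, T(20) are: 0, 1, 11, 12, 16, 17, 6, 7, 8, 18, 19, 2, 3, 13, 14, 15, 4, 5, 9, 10, 20.
Every element of ℤ_{21} appears exactly once in this list, so T is a bijection, and in particular surjective.
Since T is surjective, we read off the preimage of 10 from the same table: T(19) = 10, so T⁻¹(10) = 19.

19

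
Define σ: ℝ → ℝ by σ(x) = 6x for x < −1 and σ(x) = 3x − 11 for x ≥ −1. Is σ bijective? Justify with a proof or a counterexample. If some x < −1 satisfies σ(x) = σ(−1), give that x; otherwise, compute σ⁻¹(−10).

Both pieces are strictly increasing (slopes 6 and 3), so each is injective on its own interval.
The left piece maps (−∞, −1) onto (−∞, −6); the right piece maps [−1, ∞) onto [−14, ∞).
These images overlap. In particular σ(−1) = −14 (right piece), and solving 6x = −14 on the left piece gives x = −7/3 < −1.
So σ(−7/3) = σ(−1) with −7/3 ≠ −1, and σ is not injective, hence not bijective. This x = −7/3 is the requested value below −1.

-7/3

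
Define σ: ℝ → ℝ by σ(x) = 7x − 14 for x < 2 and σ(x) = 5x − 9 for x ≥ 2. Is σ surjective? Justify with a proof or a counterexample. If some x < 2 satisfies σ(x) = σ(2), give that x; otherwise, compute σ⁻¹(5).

Both pieces are strictly increasing (slopes 7 and 5), so each is injective on its own interval.
The left piece maps (−∞, 2) onto (−∞, 0); the right piece maps [2, ∞) onto [1, ∞).
The union (−∞, 0) ∪ [1, ∞) omits the interval between 0 and 1; in particular 0 has no preimage. So σ is not surjective.
Because the two images are disjoint, no x < 2 has σ(x) = σ(2), so we compute σ⁻¹(5): 5 lies in [1, ∞), so solve 5x − 9 = 5: x = (5 + 9)/5 = 14/5.

14/5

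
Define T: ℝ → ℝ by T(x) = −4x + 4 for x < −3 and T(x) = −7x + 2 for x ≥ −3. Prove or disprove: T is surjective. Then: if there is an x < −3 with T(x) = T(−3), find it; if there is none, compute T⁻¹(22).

-19/4

Both pieces are strictly decreasing (slopes −4 and −7), so each is injective on its own interval.
The left piece maps (−∞, −3) onto (16, ∞); the right piece maps [−3, ∞) onto (−∞, 23].
The union (16, ∞) ∪ (−∞, 23] covers ℝ, so T is surjective.
For the follow-up: the images overlap, so an x < −3 with T(x) = T(−3) exists. T(−3) = 23; solving −4x + 4 = 23 for x < −3 gives x = (23 − 4)/(−4) = −19/4.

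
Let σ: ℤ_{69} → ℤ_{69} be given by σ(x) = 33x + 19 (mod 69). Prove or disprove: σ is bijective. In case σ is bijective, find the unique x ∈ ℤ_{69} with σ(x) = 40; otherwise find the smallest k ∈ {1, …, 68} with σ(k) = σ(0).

We have gcd(33, 69) = 3 > 1. Taking a = 0 and b = 23: σ(0) = 19 and σ(23) = 33·23 + 19 = 778 ≡ 19 (mod 69).
So σ(0) = σ(23) while 0 ≠ 23, so σ is not injective, hence not bijective.
Since σ is not bijective, we find the least positive k with σ(k) = σ(0): this means 33k ≡ 0 (mod 69), i.e. 69 ∣ 33k. Since gcd(33, 69) = 3, dividing through by 3 this holds exactly when 23 ∣ 11k, and as gcd(11, 23) = 1, exactly when 23 ∣ k.
The smallest positive such k is 23.

23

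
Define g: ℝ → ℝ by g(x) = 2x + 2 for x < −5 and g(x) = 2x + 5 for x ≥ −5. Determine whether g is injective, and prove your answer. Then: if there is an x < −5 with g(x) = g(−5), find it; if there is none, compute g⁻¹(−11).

-13/2

Both pieces are strictly increasing (slopes 2 and 2), so each is injective on its own interval.
The left piece maps (−∞, −5) onto (−∞, −8); the right piece maps [−5, ∞) onto [−5, ∞).
These images are disjoint, so no value is attained by both pieces. So g is injective.
Because the two images are disjoint, no x < −5 has g(x) = g(−5), so we compute g⁻¹(−11): −11 lies in (−∞, −8), so solve 2x + 2 = −11: x = (−11 − 2)/2 = −13/2.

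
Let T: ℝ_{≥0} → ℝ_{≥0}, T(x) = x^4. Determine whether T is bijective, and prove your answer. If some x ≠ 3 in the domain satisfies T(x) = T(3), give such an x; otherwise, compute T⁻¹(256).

On ℝ_{≥0}, x ↦ x^4 is strictly increasing (injective) and for any y ∈ ℝ_{≥0} the 4th root y^{1/4} lies in ℝ_{≥0} (surjective). So T is bijective.
Since x ↦ x^4 is strictly increasing on ℝ_{≥0}, it is injective there, so no x ≠ 3 in the domain has T(x) = T(3). We therefore compute T⁻¹(256) = 256^{1/4} = 4 (indeed 4^4 = 256).

4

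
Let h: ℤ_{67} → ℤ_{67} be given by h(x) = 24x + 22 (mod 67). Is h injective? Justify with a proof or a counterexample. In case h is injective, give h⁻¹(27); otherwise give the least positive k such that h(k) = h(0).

3

If h(u) = h(v), then 24u ≡ 24v (mod 67). Because gcd(24, 67) = 1, we may cancel 24 to get u ≡ v (mod 67).
So h is injective.
We now compute 24⁻¹ mod 67 explicitly. Euclid's algorithm: 67 = 2·24 + 19, 24 = 1·19 + 5, 19 = 3·5 + 4, 5 = 1·4 + 1; back-substituting gives 1 = 14·24 − 5·67, so 24⁻¹ ≡ 14 (mod 67).
Since h is injective, we compute h⁻¹(27): solve 24x + 22 ≡ 27 (mod 67), i.e. 24x ≡ 5 (mod 67).
Multiplying by 24⁻¹ = 14 gives x ≡ 14·5 = 70 = 1·67 + 3 ≡ 3 (mod 67).
Check: h(3) = 24·3 + 22 = 94 = 1·67 + 27 ≡ 27 (mod 67).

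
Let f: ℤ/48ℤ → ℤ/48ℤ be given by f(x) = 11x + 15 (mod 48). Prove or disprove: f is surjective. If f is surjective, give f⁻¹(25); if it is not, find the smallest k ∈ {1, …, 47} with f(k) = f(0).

Since gcd(11, 48) = 1, 11 is invertible modulo 48. Euclid's algorithm: 48 = 4·11 + 4, 11 = 2·4 + 3, 4 = 1·3 + 1; back-substituting gives 1 = 35·11 − 8·48, so 11⁻¹ ≡ 35 (mod 48).
Then y ↦ 35(y − 15) is a two-sided inverse to f, so every y ∈ ℤ/48ℤ has a preimage.
Hence f is surjective.
Since f is surjective, we compute f⁻¹(25): solve 11x + 15 ≡ 25 (mod 48), i.e. 11x ≡ 10 (mod 48).
Multiplying by 11⁻¹ = 35 gives x ≡ 35·10 = 350 = 7·48 + 14 ≡ 14 (mod 48).
Check: f(14) = 11·14 + 15 = 169 = 3·48 + 25 ≡ 25 (mod 48).

14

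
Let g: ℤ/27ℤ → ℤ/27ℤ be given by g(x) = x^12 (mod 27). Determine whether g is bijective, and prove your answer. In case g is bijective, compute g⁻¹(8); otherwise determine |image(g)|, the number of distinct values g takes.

g(0) = 0^12 = 0.
g(3): Repeated squaring mod 27: 3^1 ≡ 3, 3^2 ≡ 3² = 9, 3^4 ≡ 9² = 81 ≡ 0, 3^8 ≡ 0² = 0. Since 12 = 8 + 4, 3^12 ≡ 0·0: 0·0 = 0. So 3^12 ≡ 0 (mod 27).
So g(0) = g(3) = 0 while 0 ≠ 3, therefore g is not injective, hence not bijective.
Since g is not bijective, we determine |image(g)|. Computing x^12 mod 27 for each x (by repeated squaring, reducing mod 27 at every step), the values g(0), g(1), …, g(26) are: 0, 1, 19, 0, 10, 10, 0, 19, 1, 0, 1, 19, 0, 10, 10, 0, 19, 1, 0, 1, 19, 0, 10, 10, 0, 19, 1.
The distinct values are {0, 1, 10, 19}; there are 4 of them.

4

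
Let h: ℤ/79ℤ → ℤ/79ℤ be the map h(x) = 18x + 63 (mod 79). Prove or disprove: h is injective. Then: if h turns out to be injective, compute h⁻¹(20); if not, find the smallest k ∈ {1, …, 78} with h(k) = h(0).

Suppose h(a) = h(b) in ℤ/79ℤ. Then 18a + 63 ≡ 18b + 63 (mod 79), therefore 18(a − b) ≡ 0 (mod 79).
Since gcd(18, 79) = 1, 18 is invertible modulo 79, thus a − b ≡ 0 (mod 79), i.e. a = b.
Hence h is injective.
We now compute 18⁻¹ mod 79 explicitly. Euclid's algorithm: 79 = 4·18 + 7, 18 = 2·7 + 4, 7 = 1·4 + 3, 4 = 1·3 + 1; back-substituting gives 1 = 22·18 − 5·79, so 18⁻¹ ≡ 22 (mod 79).
Since h is injective, we find h⁻¹(20): we need 18x ≡ 20 − 63 ≡ 36 (mod 79). Using 18⁻¹ = 22: x ≡ 22·36 = 792 = 10·79 + 2, so x = 2.
Check: h(2) = 18·2 + 63 = 99 = 1·79 + 20 ≡ 20 (mod 79).

2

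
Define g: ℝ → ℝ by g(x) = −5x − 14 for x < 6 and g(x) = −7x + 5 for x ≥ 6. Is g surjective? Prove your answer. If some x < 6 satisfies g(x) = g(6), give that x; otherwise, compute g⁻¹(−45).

23/5

Both pieces are strictly decreasing (slopes −5 and −7), so each is injective on its own interval.
The left piece maps (−∞, 6) onto (−44, ∞); the right piece maps [6, ∞) onto (−∞, −37].
The union (−44, ∞) ∪ (−∞, −37] covers ℝ, so g is surjective.
For the follow-up: the images overlap, so an x < 6 with g(x) = g(6) exists. g(6) = −37; solving −5x − 14 = −37 for x < 6 gives x = (−37 + 14)/(−5) = 23/5.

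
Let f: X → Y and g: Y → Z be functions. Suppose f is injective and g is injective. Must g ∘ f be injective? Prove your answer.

injective

Suppose (g ∘ f)(s) = (g ∘ f)(t), i.e. g(f(s)) = g(f(t)).
Since g is injective, f(s) = f(t). Since f is injective, s = t. Therefore g ∘ f is injective.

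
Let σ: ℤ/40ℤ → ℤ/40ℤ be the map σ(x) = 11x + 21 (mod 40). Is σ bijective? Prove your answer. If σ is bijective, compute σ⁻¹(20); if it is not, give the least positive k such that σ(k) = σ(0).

If σ(a) = σ(b), then 11a ≡ 11b (mod 40). Because gcd(11, 40) = 1, we may cancel 11 to get a ≡ b (mod 40).
We now compute 11⁻¹ mod 40 explicitly. Euclid's algorithm: 40 = 3·11 + 7, 11 = 1·7 + 4, 7 = 1·4 + 3, 4 = 1·3 + 1; back-substituting gives 1 = 11·11 − 3·40, so 11⁻¹ ≡ 11 (mod 40).
For any y ∈ ℤ/40ℤ, x = 11(y − 21) mod 40 satisfies σ(x) = 11·11(y − 21) + 21 ≡ y (since 11·11 ≡ 1 mod 40). So every y has a preimage.
Therefore σ is bijective.
Since σ is bijective, we find σ⁻¹(20): we need 11x ≡ 20 − 21 ≡ 39 (mod 40). Using 11⁻¹ = 11: x ≡ 11·39 = 429 = 10·40 + 29, so x = 29.
Check: σ(29) = 11·29 + 21 = 340 = 8·40 + 20 ≡ 20 (mod 40).

29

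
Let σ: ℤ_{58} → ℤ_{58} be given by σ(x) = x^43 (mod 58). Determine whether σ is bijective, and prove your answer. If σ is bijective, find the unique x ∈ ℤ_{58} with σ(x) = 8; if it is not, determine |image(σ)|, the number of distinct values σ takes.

Computing x^43 mod 58 for each x (by repeated squaring, reducing mod 58 at every step), the values σ(0), σ(1), …, σ(57) are: 0, 1, 56, 55, 4, 5, 6, 7, 50, 9, 48, 47, 46, 13, 44, 43, 16, 41, 40, 39, 20, 37, 22, 23, 24, 25, 32, 31, 28, 29, 30, 27, 26, 33, 34, 35, 36, 21, 38, 19, 18, 17, 42, 15, 14, 45, 12, 11, 10, 49, 8, 51, 52, 53, 54, 3, 2, 57.
Every element of ℤ_{58} appears exactly once in this list, so σ is a bijection, and in particular bijective.
Since σ is bijective, we read off the preimage of 8 from the same table: σ(50) = 8, so σ⁻¹(8) = 50.

50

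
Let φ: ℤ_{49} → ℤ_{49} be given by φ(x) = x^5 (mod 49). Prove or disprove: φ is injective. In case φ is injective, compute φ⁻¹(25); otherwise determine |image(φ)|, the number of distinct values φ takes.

φ(0) = 0^5 = 0.
φ(7): Repeated squaring mod 49: 7^1 ≡ 7, 7^2 ≡ 7² = 49 ≡ 0, 7^4 ≡ 0² = 0. Since 5 = 4 + 1, 7^5 ≡ 0·7: 0·7 = 0. So 7^5 ≡ 0 (mod 49).
So φ(0) = φ(7) = 0 while 0 ≠ 7, therefore φ is not injective.
Since φ is not injective, we determine |image(φ)|. Computing x^5 mod 49 for each x (by repeated squaring, reducing mod 49 at every step), the values φ(0), φ(1), …, φ(48) are: 0, 1, 32, 47, 44, 38, 34, 0, 36, 4, 40, 37, 10, 20, 0, 22, 25, 33, 30, 31, 6, 0, 8, 46, 26, 23, 3, 41, 0, 43, 18, 19, 16, 24, 27, 0, 29, 39, 12, 9, 45, 13, 0, 15, 11, 5, 2, 17, 48.
The distinct values are {0, 1, 2, 3, 4, 5, 6, 8, 9, 10, 11, 12, 13, 15, 16, 17, 18, 19, 20, 22, 23, 24, 25, 26, 27, 29, 30, 31, 32, 33, 34, 36, 37, 38, 39, 40, 41, 43, 44, 45, 46, 47, 48}; there are 43 of them.

43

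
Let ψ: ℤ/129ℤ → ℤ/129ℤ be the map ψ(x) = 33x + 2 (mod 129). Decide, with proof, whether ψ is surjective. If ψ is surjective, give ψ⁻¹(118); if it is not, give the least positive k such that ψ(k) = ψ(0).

43

Since gcd(33, 129) = 3, we have 33x ≡ 0 (mod 3) for all x, so ψ(x) ≡ 2 (mod 3).
But 0 ≢ 2 (mod 3), so 0 ∈ ℤ/129ℤ has no preimage. Thus ψ is not surjective.
Since ψ is not surjective, we find the least positive k with ψ(k) = ψ(0): this means 33k ≡ 0 (mod 129), i.e. 129 ∣ 33k. Since gcd(33, 129) = 3, dividing through by 3 this holds exactly when 43 ∣ 11k, and as gcd(11, 43) = 1, exactly when 43 ∣ k.
The smallest positive such k is 43.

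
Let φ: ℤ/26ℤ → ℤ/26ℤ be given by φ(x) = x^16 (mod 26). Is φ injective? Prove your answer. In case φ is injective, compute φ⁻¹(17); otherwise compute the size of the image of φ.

8

φ(1) = 1^16 = 1.
φ(5): Repeated squaring mod 26: 5^1 ≡ 5, 5^2 ≡ 5² = 25, 5^4 ≡ 25² = 625 ≡ 1, 5^8 ≡ 1² = 1, 5^16 ≡ 1² = 1. So 5^16 ≡ 1 (mod 26).
So φ(1) = φ(5) = 1 while 1 ≠ 5, so φ is not injective.
Since φ is not injective, we determine |image(φ)|. Computing x^16 mod 26 for each x (by repeated squaring, reducing mod 26 at every step), the values φ(0), φ(1), …, φ(25) are: 0, 1, 16, 3, 22, 1, 22, 9, 14, 9, 16, 3, 14, 13, 14, 3, 16, 9, 14, 9, 22, 1, 22, 3, 16, 1.
The distinct values are {0, 1, 3, 9, 13, 14, 16, 22}; there are 8 of them.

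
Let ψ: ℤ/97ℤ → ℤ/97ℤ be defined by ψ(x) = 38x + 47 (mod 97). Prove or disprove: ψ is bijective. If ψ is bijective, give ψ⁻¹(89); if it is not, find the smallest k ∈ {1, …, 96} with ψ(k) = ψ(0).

93

Recall: ψ is injective when ψ(s) = ψ(t) forces s = t.
If ψ(s) = ψ(t), then 38s ≡ 38t (mod 97). Because gcd(38, 97) = 1, we may cancel 38 to get s ≡ t (mod 97).
We now compute 38⁻¹ mod 97 explicitly. Euclid's algorithm: 97 = 2·38 + 21, 38 = 1·21 + 17, 21 = 1·17 + 4, 17 = 4·4 + 1; back-substituting gives 1 = 23·38 − 9·97, so 38⁻¹ ≡ 23 (mod 97).
For any y ∈ ℤ/97ℤ, x = 23(y − 47) mod 97 satisfies ψ(x) = 38·23(y − 47) + 47 ≡ y (since 38·23 ≡ 1 mod 97). So every y has a preimage.
Thus ψ is bijective.
Since ψ is bijective, we compute ψ⁻¹(89): solve 38x + 47 ≡ 89 (mod 97), i.e. 38x ≡ 42 (mod 97).
Multiplying by 38⁻¹ = 23 gives x ≡ 23·42 = 966 = 9·97 + 93 ≡ 93 (mod 97).
Check: ψ(93) = 38·93 + 47 = 3581 = 36·97 + 89 ≡ 89 (mod 97).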